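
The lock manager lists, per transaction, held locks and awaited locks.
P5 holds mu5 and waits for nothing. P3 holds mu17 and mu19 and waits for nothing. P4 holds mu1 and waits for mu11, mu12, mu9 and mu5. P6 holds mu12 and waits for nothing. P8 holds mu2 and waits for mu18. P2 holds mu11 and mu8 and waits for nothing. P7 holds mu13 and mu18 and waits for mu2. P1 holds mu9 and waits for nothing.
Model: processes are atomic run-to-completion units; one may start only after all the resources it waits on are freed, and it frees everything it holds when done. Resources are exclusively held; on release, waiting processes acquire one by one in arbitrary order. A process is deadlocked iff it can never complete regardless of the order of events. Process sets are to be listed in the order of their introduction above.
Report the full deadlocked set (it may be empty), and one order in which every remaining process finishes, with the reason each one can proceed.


Deadlocked: P8 and P7.
Key observation: nobody on the ring P8 -> P7 -> P8 can start until another member finishes, which never happens; no other process is dragged down with it.
A valid finishing order for the others: P5, P6, P2, P1, P4, P3.
Walking it through:
  P5 waits on nothing -> runs at once and releases mu5
  P6 waits on nothing -> runs at once and releases mu12
  P2 waits on nothing -> runs at once and releases mu11 and mu8
  P1 waits on nothing -> runs at once and releases mu9
  P4: everything it awaited (mu11, mu12, mu9 and mu5) is free; runs, freeing mu1
  P3 waits on nothing -> runs at once and releases mu17 and mu19


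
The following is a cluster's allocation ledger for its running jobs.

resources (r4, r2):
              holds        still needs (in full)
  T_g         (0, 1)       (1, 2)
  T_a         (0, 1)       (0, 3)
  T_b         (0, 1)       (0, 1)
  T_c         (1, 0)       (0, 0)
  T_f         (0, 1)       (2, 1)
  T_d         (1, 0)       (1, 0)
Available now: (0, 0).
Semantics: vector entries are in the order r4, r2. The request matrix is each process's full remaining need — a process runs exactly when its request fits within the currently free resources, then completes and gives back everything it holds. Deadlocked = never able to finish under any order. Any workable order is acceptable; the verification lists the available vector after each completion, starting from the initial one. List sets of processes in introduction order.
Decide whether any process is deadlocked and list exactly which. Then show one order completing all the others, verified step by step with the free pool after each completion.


Deadlocked: T_g, T_a, T_b and T_f.
Key observation: after T_c, T_d complete, (2, 0) is the best the pool ever gets, yet each leftover process wants more r2.
A valid finishing order for the others: T_c, T_d. Check, step by step:
  pool = (0, 0)
  run T_c (needs (0, 0), free (0, 0)); after release of (1, 0) the pool is (1, 0)
  run T_d (needs (1, 0), free (1, 0)); after release of (1, 0) the pool is (2, 0)
None of the blocked processes ever fits:
  T_g still needs (1, 2) but only (2, 0) is free — short on r2
  T_a still needs (0, 3) but only (2, 0) is free — short on r2
  T_b still needs (0, 1) but only (2, 0) is free — short on r2
  T_f still needs (2, 1) but only (2, 0) is free — short on r2


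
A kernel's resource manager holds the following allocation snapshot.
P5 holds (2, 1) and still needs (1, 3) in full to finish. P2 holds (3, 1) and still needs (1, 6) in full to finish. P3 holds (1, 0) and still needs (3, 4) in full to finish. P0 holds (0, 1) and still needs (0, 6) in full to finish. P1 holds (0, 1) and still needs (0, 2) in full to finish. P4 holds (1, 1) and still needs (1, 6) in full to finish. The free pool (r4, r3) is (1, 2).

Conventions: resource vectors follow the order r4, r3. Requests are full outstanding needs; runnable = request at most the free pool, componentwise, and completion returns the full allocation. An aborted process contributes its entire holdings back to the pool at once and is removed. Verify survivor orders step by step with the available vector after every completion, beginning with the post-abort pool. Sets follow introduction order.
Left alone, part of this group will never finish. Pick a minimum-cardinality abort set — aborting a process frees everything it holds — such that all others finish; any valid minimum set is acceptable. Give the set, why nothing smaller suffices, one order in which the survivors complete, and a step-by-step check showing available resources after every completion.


Abort P2 and P4.
Key observation: P0 had no path to completion before; after the abort of P2 and P4 ((4, 2) returned), step 4 is where it fits.
No one abort is enough; case by case: P5 alone leaves P2 blocked (short on r3); P2 alone leaves P0 blocked (short on r3); P3 alone leaves P2 blocked (short on r3); P0 alone leaves P2 blocked (short on r3); P1 alone leaves P2 blocked (short on r3); P4 alone leaves P2 blocked (short on r3).
Survivors finish in the order: P3, P1, P5, P0. Step-by-step check (pool after the aborts first):
  pool = (5, 4)
  P3: need (3, 4) fits (5, 4); releases (1, 0), pool now (6, 4)
  P1: need (0, 2) fits (6, 4); releases (0, 1), pool now (6, 5)
  P5: need (1, 3) fits (6, 5); releases (2, 1), pool now (8, 6)
  P0: need (0, 6) fits (8, 6); releases (0, 1), pool now (8, 7)


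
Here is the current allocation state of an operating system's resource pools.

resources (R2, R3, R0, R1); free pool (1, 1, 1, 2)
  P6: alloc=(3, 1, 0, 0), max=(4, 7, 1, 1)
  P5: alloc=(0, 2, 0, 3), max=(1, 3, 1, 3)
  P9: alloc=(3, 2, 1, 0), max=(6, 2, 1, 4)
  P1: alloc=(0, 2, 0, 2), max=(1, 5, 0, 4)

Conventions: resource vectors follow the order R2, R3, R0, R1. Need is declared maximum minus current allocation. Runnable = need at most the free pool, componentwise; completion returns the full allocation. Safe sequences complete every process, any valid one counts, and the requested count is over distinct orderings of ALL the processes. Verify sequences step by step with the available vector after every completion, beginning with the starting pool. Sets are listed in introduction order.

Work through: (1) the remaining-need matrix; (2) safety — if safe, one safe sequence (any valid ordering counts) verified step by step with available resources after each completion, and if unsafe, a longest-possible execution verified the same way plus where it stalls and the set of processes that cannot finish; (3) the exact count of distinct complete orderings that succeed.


(1) Need matrix, components ordered R2, R3, R0, R1:
  P6: (1, 6, 1, 1)
  P5: (1, 1, 1, 0)
  P9: (3, 0, 0, 4)
  P1: (1, 3, 0, 2)
(2) UNSAFE.
Key observation: after P5, P1 the pool peaks at (1, 5, 1, 7), and each blocked process is short somewhere: P6 on R3; P9 on R2.
A maximal execution: P5, P1 — then nothing else fits. Walking it through:
  pool = (1, 1, 1, 2)
  P5: need (1, 1, 1, 0) fits (1, 1, 1, 2); releases (0, 2, 0, 3), pool now (1, 3, 1, 5)
  P1: need (1, 3, 0, 2) fits (1, 3, 1, 5); releases (0, 2, 0, 2), pool now (1, 5, 1, 7)
  P6 still needs (1, 6, 1, 1) but only (1, 5, 1, 7) is free — short on R3
  P9 still needs (3, 0, 0, 4) but only (1, 5, 1, 7) is free — short on R2
Processes that can never finish: P6 and P9.
(3) Precisely 0 of the possible complete orderings are safe sequences.


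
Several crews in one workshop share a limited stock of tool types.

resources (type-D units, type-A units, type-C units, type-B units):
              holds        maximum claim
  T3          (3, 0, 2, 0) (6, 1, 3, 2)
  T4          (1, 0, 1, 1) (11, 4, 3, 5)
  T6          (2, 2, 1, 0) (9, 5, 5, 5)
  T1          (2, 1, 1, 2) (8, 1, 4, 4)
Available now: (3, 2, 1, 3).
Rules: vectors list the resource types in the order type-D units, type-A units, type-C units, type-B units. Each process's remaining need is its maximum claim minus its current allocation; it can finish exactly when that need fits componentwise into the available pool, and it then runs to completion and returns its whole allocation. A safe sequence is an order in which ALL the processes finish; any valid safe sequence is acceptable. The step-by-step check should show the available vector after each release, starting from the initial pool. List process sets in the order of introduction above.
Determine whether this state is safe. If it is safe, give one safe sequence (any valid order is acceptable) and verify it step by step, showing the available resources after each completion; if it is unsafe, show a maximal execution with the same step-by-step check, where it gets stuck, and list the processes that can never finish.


SAFE — a valid safe sequence is T3, T1, T6, T4.
Key observation: T3 marks the first exact bind of the order: its need (3, 1, 1, 2) fits the free (3, 2, 1, 3) with zero slack on a requested resource.
Verifying each step:
  pool = (3, 2, 1, 3)
  T3 needs (3, 1, 1, 2) <= (3, 2, 1, 3) -> finishes; pool += (3, 0, 2, 0) = (6, 2, 3, 3)
  T1 needs (6, 0, 3, 2) <= (6, 2, 3, 3) -> finishes; pool += (2, 1, 1, 2) = (8, 3, 4, 5)
  T6 needs (7, 3, 4, 5) <= (8, 3, 4, 5) -> finishes; pool += (2, 2, 1, 0) = (10, 5, 5, 5)
  T4 needs (10, 4, 2, 4) <= (10, 5, 5, 5) -> finishes; pool += (1, 0, 1, 1) = (11, 5, 6, 6)


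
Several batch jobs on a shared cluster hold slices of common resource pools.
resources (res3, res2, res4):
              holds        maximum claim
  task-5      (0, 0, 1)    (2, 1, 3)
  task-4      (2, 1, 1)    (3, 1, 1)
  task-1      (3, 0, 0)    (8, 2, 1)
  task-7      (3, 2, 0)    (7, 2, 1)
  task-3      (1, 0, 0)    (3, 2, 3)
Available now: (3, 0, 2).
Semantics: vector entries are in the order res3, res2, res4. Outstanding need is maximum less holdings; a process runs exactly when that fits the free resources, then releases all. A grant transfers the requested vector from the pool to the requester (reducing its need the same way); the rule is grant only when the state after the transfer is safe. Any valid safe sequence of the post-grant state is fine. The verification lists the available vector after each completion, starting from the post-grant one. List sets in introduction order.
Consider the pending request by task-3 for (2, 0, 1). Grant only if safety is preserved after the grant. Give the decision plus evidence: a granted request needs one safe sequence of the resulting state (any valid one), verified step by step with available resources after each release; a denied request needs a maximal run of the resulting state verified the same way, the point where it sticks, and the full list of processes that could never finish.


DENY — the pretend-granted state is unsafe.
Key observation: after task-4, task-5 the pool peaks at (3, 1, 3), and each blocked process is short somewhere: task-1 on res3, res2; task-7 on res3; task-3 on res2.
After a pretend grant, a maximal execution: task-4, task-5 — then nothing else fits. Verifying each step:
  pool = (1, 0, 1)
  task-4 needs (1, 0, 0) <= (1, 0, 1) -> finishes; pool += (2, 1, 1) = (3, 1, 2)
  task-5 needs (2, 1, 2) <= (3, 1, 2) -> finishes; pool += (0, 0, 1) = (3, 1, 3)
  blocked: task-1 wants (5, 2, 1), pool (3, 1, 3) — not enough res3 and res2
  blocked: task-7 wants (4, 0, 1), pool (3, 1, 3) — not enough res3
  blocked: task-3 wants (0, 2, 2), pool (3, 1, 3) — not enough res2
Had the request been granted, task-1, task-7 and task-3 could never finish.


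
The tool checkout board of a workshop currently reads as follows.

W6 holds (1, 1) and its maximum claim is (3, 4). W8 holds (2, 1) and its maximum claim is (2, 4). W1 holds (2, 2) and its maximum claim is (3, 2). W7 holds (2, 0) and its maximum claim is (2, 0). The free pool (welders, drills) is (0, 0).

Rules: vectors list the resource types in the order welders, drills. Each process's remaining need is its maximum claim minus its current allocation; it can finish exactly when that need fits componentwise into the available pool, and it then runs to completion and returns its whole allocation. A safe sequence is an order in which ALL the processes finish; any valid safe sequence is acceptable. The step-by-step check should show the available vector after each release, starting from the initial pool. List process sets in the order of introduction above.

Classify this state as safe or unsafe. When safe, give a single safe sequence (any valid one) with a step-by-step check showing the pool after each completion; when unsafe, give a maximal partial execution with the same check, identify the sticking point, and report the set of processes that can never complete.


The state is UNSAFE.
Key observation: once W7, W1 finish, the pool peaks at (4, 2) — and every remaining process still needs more drills than that.
The run W7, W1 cannot be extended any further. Check, step by step:
  pool = (0, 0)
  run W7 (needs (0, 0), free (0, 0)); after release of (2, 0) the pool is (2, 0)
  run W1 (needs (1, 0), free (2, 0)); after release of (2, 2) the pool is (4, 2)
  blocked: W6 wants (2, 3), pool (4, 2) — not enough drills
  blocked: W8 wants (0, 3), pool (4, 2) — not enough drills
Never able to finish: W6 and W8.


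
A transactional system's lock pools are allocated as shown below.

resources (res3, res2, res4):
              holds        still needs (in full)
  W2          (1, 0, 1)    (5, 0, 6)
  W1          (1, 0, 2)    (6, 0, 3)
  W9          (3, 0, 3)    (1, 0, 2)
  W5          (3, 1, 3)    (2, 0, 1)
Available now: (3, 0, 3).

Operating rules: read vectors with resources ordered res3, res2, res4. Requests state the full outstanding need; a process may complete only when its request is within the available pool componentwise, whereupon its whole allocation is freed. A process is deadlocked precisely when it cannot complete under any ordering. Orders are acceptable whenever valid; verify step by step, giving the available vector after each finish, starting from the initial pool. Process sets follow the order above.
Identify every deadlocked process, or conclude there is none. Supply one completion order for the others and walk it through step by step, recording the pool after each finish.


No process is deadlocked.
Key observation: the pool covers W9 at once, and every later process fits after earlier releases.
The rest can finish in the order W9, W1, W5, W2. Verifying each step:
  pool = (3, 0, 3)
  W9: need (1, 0, 2) fits (3, 0, 3); releases (3, 0, 3), pool now (6, 0, 6)
  W1: need (6, 0, 3) fits (6, 0, 6); releases (1, 0, 2), pool now (7, 0, 8)
  W5: need (2, 0, 1) fits (7, 0, 8); releases (3, 1, 3), pool now (10, 1, 11)
  W2: need (5, 0, 6) fits (10, 1, 11); releases (1, 0, 1), pool now (11, 1, 12)


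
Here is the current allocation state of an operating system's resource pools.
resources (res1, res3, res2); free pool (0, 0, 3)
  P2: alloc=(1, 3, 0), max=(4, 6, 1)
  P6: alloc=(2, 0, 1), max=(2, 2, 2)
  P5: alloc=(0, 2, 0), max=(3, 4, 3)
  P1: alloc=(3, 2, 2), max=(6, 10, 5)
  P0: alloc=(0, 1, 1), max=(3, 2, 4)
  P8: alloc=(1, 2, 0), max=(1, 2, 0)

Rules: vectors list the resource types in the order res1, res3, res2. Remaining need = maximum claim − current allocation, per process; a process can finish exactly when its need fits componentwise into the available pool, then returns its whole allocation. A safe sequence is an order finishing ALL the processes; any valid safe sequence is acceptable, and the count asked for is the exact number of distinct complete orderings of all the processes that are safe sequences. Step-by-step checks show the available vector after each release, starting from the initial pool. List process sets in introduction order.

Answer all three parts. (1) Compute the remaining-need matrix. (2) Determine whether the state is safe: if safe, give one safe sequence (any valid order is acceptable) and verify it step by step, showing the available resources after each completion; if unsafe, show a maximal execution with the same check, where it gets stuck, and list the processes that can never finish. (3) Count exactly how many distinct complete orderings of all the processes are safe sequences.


(1) Outstanding need per process (order res1, res3, res2):
  P2: (3, 3, 1)
  P6: (0, 2, 1)
  P5: (3, 2, 3)
  P1: (3, 8, 3)
  P0: (3, 1, 3)
  P8: (0, 0, 0)
(2) The state is SAFE; one workable sequence: P8, P6, P0, P2, P5, P1.
Key observation: the order's first zero-slack moment is P6 ((0, 2, 1) needed, (1, 2, 3) free — a requested resource with nothing to spare).
Walking it through:
  pool = (0, 0, 3)
  P8 needs (0, 0, 0) <= (0, 0, 3) -> finishes; pool += (1, 2, 0) = (1, 2, 3)
  P6 needs (0, 2, 1) <= (1, 2, 3) -> finishes; pool += (2, 0, 1) = (3, 2, 4)
  P0 needs (3, 1, 3) <= (3, 2, 4) -> finishes; pool += (0, 1, 1) = (3, 3, 5)
  P2 needs (3, 3, 1) <= (3, 3, 5) -> finishes; pool += (1, 3, 0) = (4, 6, 5)
  P5 needs (3, 2, 3) <= (4, 6, 5) -> finishes; pool += (0, 2, 0) = (4, 8, 5)
  P1 needs (3, 8, 3) <= (4, 8, 5) -> finishes; pool += (3, 2, 2) = (7, 10, 7)
(3) The exact count: 4 of the possible complete orderings are safe sequences.


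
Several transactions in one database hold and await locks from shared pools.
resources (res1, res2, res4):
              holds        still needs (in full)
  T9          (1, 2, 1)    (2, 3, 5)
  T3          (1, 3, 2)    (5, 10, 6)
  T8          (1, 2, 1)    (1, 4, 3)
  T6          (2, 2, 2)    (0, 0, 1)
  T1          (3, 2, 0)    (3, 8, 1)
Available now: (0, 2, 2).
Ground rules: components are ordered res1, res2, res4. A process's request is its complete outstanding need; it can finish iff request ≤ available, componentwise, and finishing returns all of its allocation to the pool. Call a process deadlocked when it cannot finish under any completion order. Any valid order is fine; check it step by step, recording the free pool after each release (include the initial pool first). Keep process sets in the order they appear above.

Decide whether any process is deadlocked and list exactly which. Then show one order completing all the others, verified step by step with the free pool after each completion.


No process is deadlocked.
Key observation: there is always a runnable process — T6 first — so the state unwinds completely.
The rest can finish in the order T6, T8, T9, T1, T3. Step-by-step check:
  pool = (0, 2, 2)
  run T6 (needs (0, 0, 1), free (0, 2, 2)); after release of (2, 2, 2) the pool is (2, 4, 4)
  run T8 (needs (1, 4, 3), free (2, 4, 4)); after release of (1, 2, 1) the pool is (3, 6, 5)
  run T9 (needs (2, 3, 5), free (3, 6, 5)); after release of (1, 2, 1) the pool is (4, 8, 6)
  run T1 (needs (3, 8, 1), free (4, 8, 6)); after release of (3, 2, 0) the pool is (7, 10, 6)
  run T3 (needs (5, 10, 6), free (7, 10, 6)); after release of (1, 3, 2) the pool is (8, 13, 8)


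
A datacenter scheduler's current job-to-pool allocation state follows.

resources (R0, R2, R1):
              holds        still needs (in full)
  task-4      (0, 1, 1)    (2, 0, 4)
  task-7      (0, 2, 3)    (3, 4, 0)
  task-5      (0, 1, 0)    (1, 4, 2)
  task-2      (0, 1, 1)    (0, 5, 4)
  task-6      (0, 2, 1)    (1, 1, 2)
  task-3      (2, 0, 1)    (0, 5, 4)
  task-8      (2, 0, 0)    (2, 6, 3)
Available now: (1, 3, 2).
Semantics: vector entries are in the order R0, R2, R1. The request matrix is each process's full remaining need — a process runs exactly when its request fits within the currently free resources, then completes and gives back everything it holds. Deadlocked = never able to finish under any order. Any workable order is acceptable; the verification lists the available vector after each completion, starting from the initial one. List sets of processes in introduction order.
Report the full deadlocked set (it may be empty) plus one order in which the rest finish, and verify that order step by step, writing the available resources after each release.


Deadlocked: task-4, task-7, task-2, task-3 and task-8.
Key observation: after task-6, task-5 the pool peaks at (1, 6, 3), and each blocked process is short somewhere: task-4 on R0, R1; task-7 on R0; task-2 on R1; task-3 on R1; task-8 on R0.
A valid finishing order for the others: task-6, task-5. Walking it through:
  pool = (1, 3, 2)
  task-6 needs (1, 1, 2) <= (1, 3, 2) -> finishes; pool += (0, 2, 1) = (1, 5, 3)
  task-5 needs (1, 4, 2) <= (1, 5, 3) -> finishes; pool += (0, 1, 0) = (1, 6, 3)
The blocked processes can never fit:
  task-4 still needs (2, 0, 4) but only (1, 6, 3) is free — short on R0 and R1
  task-7 still needs (3, 4, 0) but only (1, 6, 3) is free — short on R0
  task-2 still needs (0, 5, 4) but only (1, 6, 3) is free — short on R1
  task-3 still needs (0, 5, 4) but only (1, 6, 3) is free — short on R1
  task-8 still needs (2, 6, 3) but only (1, 6, 3) is free — short on R0


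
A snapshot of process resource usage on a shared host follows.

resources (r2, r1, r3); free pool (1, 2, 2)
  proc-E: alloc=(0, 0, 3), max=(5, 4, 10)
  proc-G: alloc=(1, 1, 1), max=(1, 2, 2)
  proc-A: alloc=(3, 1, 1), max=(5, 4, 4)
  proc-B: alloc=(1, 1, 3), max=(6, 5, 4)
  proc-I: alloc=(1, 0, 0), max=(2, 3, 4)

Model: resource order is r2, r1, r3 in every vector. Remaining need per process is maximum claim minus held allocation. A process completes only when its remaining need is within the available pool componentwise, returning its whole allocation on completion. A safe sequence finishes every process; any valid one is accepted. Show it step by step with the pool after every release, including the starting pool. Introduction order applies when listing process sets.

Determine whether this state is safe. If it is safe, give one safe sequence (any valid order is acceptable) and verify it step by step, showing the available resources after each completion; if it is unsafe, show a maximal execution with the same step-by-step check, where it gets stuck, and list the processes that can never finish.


SAFE — a valid safe sequence is proc-G, proc-A, proc-B, proc-E, proc-I.
Key observation: the first exact fit in this order is proc-A — it needs (2, 3, 3) with (2, 3, 3) free, meeting a requested resource to the last unit.
Verifying each step:
  pool = (1, 2, 2)
  run proc-G (needs (0, 1, 1), free (1, 2, 2)); after release of (1, 1, 1) the pool is (2, 3, 3)
  run proc-A (needs (2, 3, 3), free (2, 3, 3)); after release of (3, 1, 1) the pool is (5, 4, 4)
  run proc-B (needs (5, 4, 1), free (5, 4, 4)); after release of (1, 1, 3) the pool is (6, 5, 7)
  run proc-E (needs (5, 4, 7), free (6, 5, 7)); after release of (0, 0, 3) the pool is (6, 5, 10)
  run proc-I (needs (1, 3, 4), free (6, 5, 10)); after release of (1, 0, 0) the pool is (7, 5, 10)


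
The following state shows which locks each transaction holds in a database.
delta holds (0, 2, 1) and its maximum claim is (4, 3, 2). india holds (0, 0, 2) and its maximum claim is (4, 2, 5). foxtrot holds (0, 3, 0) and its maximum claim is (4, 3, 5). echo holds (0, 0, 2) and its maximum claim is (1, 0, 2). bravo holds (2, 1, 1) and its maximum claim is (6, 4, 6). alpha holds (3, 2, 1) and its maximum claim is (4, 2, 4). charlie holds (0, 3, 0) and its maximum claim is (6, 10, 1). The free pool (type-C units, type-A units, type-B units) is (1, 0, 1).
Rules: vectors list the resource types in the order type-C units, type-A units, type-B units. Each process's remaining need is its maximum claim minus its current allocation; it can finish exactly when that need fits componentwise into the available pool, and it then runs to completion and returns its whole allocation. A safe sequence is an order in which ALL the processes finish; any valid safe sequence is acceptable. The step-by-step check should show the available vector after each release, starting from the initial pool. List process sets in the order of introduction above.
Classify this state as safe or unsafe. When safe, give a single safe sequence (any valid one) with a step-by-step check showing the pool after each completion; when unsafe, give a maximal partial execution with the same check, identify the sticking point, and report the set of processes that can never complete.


SAFE — a valid safe sequence is echo, alpha, india, delta, bravo, foxtrot, charlie.
Key observation: echo is the earliest step where a requested resource binds exactly: need (1, 0, 0), pool (1, 0, 1) at its turn.
Walking it through:
  pool = (1, 0, 1)
  echo: need (1, 0, 0) fits (1, 0, 1); releases (0, 0, 2), pool now (1, 0, 3)
  alpha: need (1, 0, 3) fits (1, 0, 3); releases (3, 2, 1), pool now (4, 2, 4)
  india: need (4, 2, 3) fits (4, 2, 4); releases (0, 0, 2), pool now (4, 2, 6)
  delta: need (4, 1, 1) fits (4, 2, 6); releases (0, 2, 1), pool now (4, 4, 7)
  bravo: need (4, 3, 5) fits (4, 4, 7); releases (2, 1, 1), pool now (6, 5, 8)
  foxtrot: need (4, 0, 5) fits (6, 5, 8); releases (0, 3, 0), pool now (6, 8, 8)
  charlie: need (6, 7, 1) fits (6, 8, 8); releases (0, 3, 0), pool now (6, 11, 8)


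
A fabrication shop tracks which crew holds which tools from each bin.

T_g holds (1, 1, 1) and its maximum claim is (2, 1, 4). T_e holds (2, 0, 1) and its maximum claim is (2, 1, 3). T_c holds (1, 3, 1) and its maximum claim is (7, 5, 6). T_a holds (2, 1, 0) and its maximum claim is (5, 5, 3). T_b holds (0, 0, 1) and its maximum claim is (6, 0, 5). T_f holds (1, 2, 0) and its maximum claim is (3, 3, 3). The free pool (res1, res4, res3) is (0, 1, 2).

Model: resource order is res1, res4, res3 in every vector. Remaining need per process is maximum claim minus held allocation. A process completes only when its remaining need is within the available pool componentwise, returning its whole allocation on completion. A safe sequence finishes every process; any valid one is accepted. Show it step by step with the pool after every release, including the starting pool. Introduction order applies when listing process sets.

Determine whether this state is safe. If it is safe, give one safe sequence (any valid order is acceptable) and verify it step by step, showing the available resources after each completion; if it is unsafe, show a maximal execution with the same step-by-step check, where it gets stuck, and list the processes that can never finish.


SAFE. One safe sequence: T_e, T_f, T_g, T_a, T_b, T_c.
Key observation: T_e is the earliest step where a requested resource binds exactly: need (0, 1, 2), pool (0, 1, 2) at its turn.
Step-by-step check:
  pool = (0, 1, 2)
  T_e: need (0, 1, 2) fits (0, 1, 2); releases (2, 0, 1), pool now (2, 1, 3)
  T_f: need (2, 1, 3) fits (2, 1, 3); releases (1, 2, 0), pool now (3, 3, 3)
  T_g: need (1, 0, 3) fits (3, 3, 3); releases (1, 1, 1), pool now (4, 4, 4)
  T_a: need (3, 4, 3) fits (4, 4, 4); releases (2, 1, 0), pool now (6, 5, 4)
  T_b: need (6, 0, 4) fits (6, 5, 4); releases (0, 0, 1), pool now (6, 5, 5)
  T_c: need (6, 2, 5) fits (6, 5, 5); releases (1, 3, 1), pool now (7, 8, 6)


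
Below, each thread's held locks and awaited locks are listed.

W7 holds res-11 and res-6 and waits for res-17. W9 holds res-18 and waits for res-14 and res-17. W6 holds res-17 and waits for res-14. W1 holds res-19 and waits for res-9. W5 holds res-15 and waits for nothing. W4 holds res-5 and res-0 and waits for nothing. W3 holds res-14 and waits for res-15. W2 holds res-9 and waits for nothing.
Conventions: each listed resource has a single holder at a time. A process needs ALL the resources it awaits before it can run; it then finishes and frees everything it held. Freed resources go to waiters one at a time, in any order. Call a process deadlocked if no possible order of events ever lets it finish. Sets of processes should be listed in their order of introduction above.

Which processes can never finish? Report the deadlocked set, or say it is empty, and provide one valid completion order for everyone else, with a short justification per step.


Nothing here is deadlocked.
Key observation: there is no circular wait here — follow any chain and it reaches a process that is free to run now.
One completion order for the rest: W2, W4, W5, W3, W1, W6, W7, W9.
Step-by-step check:
  run W2 (it waits on nothing); releases res-9
  run W4 (it waits on nothing); releases res-5 and res-0
  run W5 (it waits on nothing); releases res-15
  run W3 (all its waits — res-15 — are resolved); releases res-14
  run W1 (all its waits — res-9 — are resolved); releases res-19
  run W6 (all its waits — res-14 — are resolved); releases res-17
  run W7 (all its waits — res-17 — are resolved); releases res-11 and res-6
  run W9 (all its waits — res-14 and res-17 — are resolved); releases res-18


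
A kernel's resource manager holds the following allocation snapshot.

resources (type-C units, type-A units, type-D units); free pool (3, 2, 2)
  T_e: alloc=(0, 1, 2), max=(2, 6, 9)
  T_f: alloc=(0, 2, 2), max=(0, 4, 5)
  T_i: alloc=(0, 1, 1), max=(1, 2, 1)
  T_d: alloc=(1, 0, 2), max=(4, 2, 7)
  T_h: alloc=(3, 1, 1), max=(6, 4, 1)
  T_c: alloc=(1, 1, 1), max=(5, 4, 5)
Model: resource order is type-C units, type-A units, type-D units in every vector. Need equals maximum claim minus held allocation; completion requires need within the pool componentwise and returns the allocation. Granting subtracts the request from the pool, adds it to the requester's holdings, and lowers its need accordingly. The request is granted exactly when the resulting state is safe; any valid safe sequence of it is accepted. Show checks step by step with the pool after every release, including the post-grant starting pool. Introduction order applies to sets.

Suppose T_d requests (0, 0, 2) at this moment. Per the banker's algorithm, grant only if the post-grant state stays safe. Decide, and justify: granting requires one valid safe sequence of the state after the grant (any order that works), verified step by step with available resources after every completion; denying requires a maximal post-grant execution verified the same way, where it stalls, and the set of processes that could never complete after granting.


DENY: after the grant no complete ordering would exist.
Key observation: even finishing T_i, T_h leaves just (6, 4, 2) free — too little type-D units for any of the remaining processes.
After a pretend grant, a maximal execution: T_i, T_h — then nothing else fits. Check, step by step:
  pool = (3, 2, 0)
  T_i: need (1, 1, 0) fits (3, 2, 0); releases (0, 1, 1), pool now (3, 3, 1)
  T_h: need (3, 3, 0) fits (3, 3, 1); releases (3, 1, 1), pool now (6, 4, 2)
  T_e still needs (2, 5, 7) but only (6, 4, 2) is free — short on type-A units and type-D units
  T_f still needs (0, 2, 3) but only (6, 4, 2) is free — short on type-D units
  T_d still needs (3, 2, 3) but only (6, 4, 2) is free — short on type-D units
  T_c still needs (4, 3, 4) but only (6, 4, 2) is free — short on type-D units
Post-grant, the permanently blocked set is T_e, T_f, T_d and T_c.


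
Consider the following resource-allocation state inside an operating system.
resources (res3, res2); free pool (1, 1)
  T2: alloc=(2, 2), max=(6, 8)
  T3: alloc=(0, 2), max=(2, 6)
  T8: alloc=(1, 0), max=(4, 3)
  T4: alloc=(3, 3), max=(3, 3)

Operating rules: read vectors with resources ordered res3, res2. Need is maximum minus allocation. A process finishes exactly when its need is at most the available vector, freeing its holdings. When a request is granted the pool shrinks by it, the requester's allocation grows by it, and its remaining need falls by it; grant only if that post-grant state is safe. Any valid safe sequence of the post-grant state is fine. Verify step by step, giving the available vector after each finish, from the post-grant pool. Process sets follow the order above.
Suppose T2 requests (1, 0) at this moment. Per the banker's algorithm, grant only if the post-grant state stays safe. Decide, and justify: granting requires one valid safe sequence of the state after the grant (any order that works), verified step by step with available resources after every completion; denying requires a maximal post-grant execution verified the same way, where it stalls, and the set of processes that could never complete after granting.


GRANT. The post-grant state is safe; one safe sequence: T4, T3, T8, T2.
Key observation: the transfer keeps a workable pool ((0, 1)); T4 starts the safe sequence.
Step-by-step check of the post-grant state:
  pool = (0, 1)
  T4 needs (0, 0) <= (0, 1) -> finishes; pool += (3, 3) = (3, 4)
  T3 needs (2, 4) <= (3, 4) -> finishes; pool += (0, 2) = (3, 6)
  T8 needs (3, 3) <= (3, 6) -> finishes; pool += (1, 0) = (4, 6)
  T2 needs (3, 6) <= (4, 6) -> finishes; pool += (3, 2) = (7, 8)


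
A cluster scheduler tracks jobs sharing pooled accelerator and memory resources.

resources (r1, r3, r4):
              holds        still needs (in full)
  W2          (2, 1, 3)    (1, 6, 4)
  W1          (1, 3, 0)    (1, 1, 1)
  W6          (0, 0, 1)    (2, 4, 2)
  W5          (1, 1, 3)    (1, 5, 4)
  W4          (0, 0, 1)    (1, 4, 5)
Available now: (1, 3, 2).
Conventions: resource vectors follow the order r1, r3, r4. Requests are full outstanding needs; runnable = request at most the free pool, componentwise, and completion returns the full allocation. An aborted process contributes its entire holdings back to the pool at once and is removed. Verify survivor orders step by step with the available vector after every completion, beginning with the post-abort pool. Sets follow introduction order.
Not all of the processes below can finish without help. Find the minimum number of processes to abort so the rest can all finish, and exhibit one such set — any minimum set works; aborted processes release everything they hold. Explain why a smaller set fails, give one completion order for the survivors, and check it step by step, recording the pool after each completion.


Minimum abort set: W2.
Key observation: before aborting W2, W5 was permanently blocked — no order could ever run it; afterwards it completes at step 3.
Minimality: the empty abort set fails — the state is deadlocked as it stands.
Survivors finish in the order: W6, W1, W5, W4. Step-by-step check (pool after the aborts first):
  pool = (3, 4, 5)
  run W6 (needs (2, 4, 2), free (3, 4, 5)); after release of (0, 0, 1) the pool is (3, 4, 6)
  run W1 (needs (1, 1, 1), free (3, 4, 6)); after release of (1, 3, 0) the pool is (4, 7, 6)
  run W5 (needs (1, 5, 4), free (4, 7, 6)); after release of (1, 1, 3) the pool is (5, 8, 9)
  run W4 (needs (1, 4, 5), free (5, 8, 9)); after release of (0, 0, 1) the pool is (5, 8, 10)


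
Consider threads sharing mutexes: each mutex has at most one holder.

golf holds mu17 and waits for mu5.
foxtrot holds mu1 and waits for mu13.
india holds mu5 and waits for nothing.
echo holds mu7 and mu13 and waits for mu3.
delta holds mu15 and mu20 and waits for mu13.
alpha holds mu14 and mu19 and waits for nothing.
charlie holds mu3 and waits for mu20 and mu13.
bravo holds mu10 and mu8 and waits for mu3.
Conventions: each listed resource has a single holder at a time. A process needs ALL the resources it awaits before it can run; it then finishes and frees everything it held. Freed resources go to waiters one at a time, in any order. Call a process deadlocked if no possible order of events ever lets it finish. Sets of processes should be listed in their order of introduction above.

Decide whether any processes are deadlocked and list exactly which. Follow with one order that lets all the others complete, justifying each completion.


Deadlocked: foxtrot, echo, delta, charlie and bravo.
Key observation: the waits loop around echo -> charlie -> echo with no way out; delta is caught in further circular waits and foxtrot and bravo wait into the deadlock from upstream.
A valid finishing order for the others: india, alpha, golf.
Check, step by step:
  india: no waits; runs immediately, freeing mu5
  alpha: no waits; runs immediately, freeing mu14 and mu19
  golf waits on mu5 — all released -> runs and releases mu17


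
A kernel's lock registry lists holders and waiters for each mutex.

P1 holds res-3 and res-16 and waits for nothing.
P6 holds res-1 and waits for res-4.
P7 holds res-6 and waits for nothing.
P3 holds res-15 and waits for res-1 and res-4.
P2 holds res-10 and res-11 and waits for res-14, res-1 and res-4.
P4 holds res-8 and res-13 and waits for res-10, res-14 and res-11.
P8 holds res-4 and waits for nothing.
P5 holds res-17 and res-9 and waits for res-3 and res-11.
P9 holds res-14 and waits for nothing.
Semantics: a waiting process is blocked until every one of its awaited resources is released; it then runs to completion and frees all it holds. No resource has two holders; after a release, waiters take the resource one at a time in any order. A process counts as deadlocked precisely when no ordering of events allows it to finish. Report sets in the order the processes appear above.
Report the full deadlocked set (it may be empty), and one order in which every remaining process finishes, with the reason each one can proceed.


The deadlocked set is empty.
Key observation: all waits point, directly or indirectly, at processes that can finish, so nothing is permanently blocked.
A valid finishing order for the others: P8, P9, P1, P6, P7, P2, P5, P4, P3.
Step-by-step check:
  P8: no waits; runs immediately, freeing res-4
  P9: no waits; runs immediately, freeing res-14
  P1: no waits; runs immediately, freeing res-3 and res-16
  run P6 (all its waits — res-4 — are resolved); releases res-1
  P7: no waits; runs immediately, freeing res-6
  run P2 (all its waits — res-14, res-1 and res-4 — are resolved); releases res-10 and res-11
  run P5 (all its waits — res-3 and res-11 — are resolved); releases res-17 and res-9
  run P4 (all its waits — res-10, res-14 and res-11 — are resolved); releases res-8 and res-13
  run P3 (all its waits — res-1 and res-4 — are resolved); releases res-15


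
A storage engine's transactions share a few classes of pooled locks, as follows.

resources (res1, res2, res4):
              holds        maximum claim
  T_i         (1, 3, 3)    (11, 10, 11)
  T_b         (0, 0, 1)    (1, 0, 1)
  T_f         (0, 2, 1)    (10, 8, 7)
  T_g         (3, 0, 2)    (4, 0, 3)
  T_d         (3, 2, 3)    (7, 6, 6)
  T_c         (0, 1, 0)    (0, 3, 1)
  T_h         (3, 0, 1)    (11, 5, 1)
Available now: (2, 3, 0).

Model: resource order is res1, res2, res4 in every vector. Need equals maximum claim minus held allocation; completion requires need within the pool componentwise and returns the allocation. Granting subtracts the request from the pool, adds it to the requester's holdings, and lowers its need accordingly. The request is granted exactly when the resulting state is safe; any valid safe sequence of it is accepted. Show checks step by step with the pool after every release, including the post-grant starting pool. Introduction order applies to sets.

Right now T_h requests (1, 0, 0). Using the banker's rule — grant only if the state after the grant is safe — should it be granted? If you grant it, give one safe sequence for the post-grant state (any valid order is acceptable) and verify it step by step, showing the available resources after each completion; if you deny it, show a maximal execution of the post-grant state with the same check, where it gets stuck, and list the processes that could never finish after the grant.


GRANT: granting preserves safety; a valid post-grant sequence is T_b, T_c, T_g, T_d, T_h, T_f, T_i.
Key observation: the transfer keeps a workable pool ((1, 3, 0)); T_b starts the safe sequence.
Check on the post-grant state, step by step:
  pool = (1, 3, 0)
  T_b: need (1, 0, 0) fits (1, 3, 0); releases (0, 0, 1), pool now (1, 3, 1)
  T_c: need (0, 2, 1) fits (1, 3, 1); releases (0, 1, 0), pool now (1, 4, 1)
  T_g: need (1, 0, 1) fits (1, 4, 1); releases (3, 0, 2), pool now (4, 4, 3)
  T_d: need (4, 4, 3) fits (4, 4, 3); releases (3, 2, 3), pool now (7, 6, 6)
  T_h: need (7, 5, 0) fits (7, 6, 6); releases (4, 0, 1), pool now (11, 6, 7)
  T_f: need (10, 6, 6) fits (11, 6, 7); releases (0, 2, 1), pool now (11, 8, 8)
  T_i: need (10, 7, 8) fits (11, 8, 8); releases (1, 3, 3), pool now (12, 11, 11)


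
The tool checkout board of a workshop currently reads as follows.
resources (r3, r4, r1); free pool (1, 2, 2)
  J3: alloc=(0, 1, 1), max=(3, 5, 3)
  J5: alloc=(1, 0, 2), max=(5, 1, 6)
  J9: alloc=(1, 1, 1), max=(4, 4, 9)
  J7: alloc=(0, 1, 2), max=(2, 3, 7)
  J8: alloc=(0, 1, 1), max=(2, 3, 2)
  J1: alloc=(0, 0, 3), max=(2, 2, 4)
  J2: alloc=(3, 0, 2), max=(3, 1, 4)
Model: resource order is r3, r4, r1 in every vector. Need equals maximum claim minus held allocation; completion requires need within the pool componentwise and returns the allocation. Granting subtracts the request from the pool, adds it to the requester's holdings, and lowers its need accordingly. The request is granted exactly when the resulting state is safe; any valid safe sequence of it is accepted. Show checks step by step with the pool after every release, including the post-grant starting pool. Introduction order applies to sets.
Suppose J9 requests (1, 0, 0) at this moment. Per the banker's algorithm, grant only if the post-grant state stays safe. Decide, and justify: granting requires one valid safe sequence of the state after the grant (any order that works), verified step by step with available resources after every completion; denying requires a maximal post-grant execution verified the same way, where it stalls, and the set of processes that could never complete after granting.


GRANT: granting preserves safety; a valid post-grant sequence is J2, J1, J8, J7, J3, J9, J5.
Key observation: (0, 2, 2) free after granting still covers J2 first, and each release covers the next.
Check on the post-grant state, step by step:
  pool = (0, 2, 2)
  J2 needs (0, 1, 2) <= (0, 2, 2) -> finishes; pool += (3, 0, 2) = (3, 2, 4)
  J1 needs (2, 2, 1) <= (3, 2, 4) -> finishes; pool += (0, 0, 3) = (3, 2, 7)
  J8 needs (2, 2, 1) <= (3, 2, 7) -> finishes; pool += (0, 1, 1) = (3, 3, 8)
  J7 needs (2, 2, 5) <= (3, 3, 8) -> finishes; pool += (0, 1, 2) = (3, 4, 10)
  J3 needs (3, 4, 2) <= (3, 4, 10) -> finishes; pool += (0, 1, 1) = (3, 5, 11)
  J9 needs (2, 3, 8) <= (3, 5, 11) -> finishes; pool += (2, 1, 1) = (5, 6, 12)
  J5 needs (4, 1, 4) <= (5, 6, 12) -> finishes; pool += (1, 0, 2) = (6, 6, 14)
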